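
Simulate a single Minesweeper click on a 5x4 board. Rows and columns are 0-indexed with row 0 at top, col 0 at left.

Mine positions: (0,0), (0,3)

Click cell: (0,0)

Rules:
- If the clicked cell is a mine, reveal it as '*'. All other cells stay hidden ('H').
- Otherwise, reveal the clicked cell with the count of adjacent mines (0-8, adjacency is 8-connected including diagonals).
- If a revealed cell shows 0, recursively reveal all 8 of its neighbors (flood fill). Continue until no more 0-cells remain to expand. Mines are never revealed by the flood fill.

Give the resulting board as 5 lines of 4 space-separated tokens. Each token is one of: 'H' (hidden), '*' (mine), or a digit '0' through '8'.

* H H H
H H H H
H H H H
H H H H
H H H H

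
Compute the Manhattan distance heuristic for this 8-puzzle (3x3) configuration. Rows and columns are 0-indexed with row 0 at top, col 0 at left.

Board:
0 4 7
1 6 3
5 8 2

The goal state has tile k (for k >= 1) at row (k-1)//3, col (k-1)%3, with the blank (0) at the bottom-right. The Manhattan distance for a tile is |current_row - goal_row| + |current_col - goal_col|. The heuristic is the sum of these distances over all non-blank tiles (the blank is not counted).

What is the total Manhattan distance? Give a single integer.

Tile 4: at (0,1), goal (1,0), distance |0-1|+|1-0| = 2
Tile 7: at (0,2), goal (2,0), distance |0-2|+|2-0| = 4
Tile 1: at (1,0), goal (0,0), distance |1-0|+|0-0| = 1
Tile 6: at (1,1), goal (1,2), distance |1-1|+|1-2| = 1
Tile 3: at (1,2), goal (0,2), distance |1-0|+|2-2| = 1
Tile 5: at (2,0), goal (1,1), distance |2-1|+|0-1| = 2
Tile 8: at (2,1), goal (2,1), distance |2-2|+|1-1| = 0
Tile 2: at (2,2), goal (0,1), distance |2-0|+|2-1| = 3
Sum: 2 + 4 + 1 + 1 + 1 + 2 + 0 + 3 = 14

Answer: 14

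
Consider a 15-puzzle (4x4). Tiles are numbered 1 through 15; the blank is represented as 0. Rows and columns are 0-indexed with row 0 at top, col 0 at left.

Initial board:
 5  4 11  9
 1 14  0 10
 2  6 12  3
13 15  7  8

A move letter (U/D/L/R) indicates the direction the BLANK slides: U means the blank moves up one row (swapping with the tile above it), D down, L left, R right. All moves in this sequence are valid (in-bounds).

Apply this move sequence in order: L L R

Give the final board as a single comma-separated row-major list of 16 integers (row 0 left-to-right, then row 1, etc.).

Answer: 5, 4, 11, 9, 1, 0, 14, 10, 2, 6, 12, 3, 13, 15, 7, 8

Derivation:
After move 1 (L):
 5  4 11  9
 1  0 14 10
 2  6 12  3
13 15  7  8

After move 2 (L):
 5  4 11  9
 0  1 14 10
 2  6 12  3
13 15  7  8

After move 3 (R):
 5  4 11  9
 1  0 14 10
 2  6 12  3
13 15  7  8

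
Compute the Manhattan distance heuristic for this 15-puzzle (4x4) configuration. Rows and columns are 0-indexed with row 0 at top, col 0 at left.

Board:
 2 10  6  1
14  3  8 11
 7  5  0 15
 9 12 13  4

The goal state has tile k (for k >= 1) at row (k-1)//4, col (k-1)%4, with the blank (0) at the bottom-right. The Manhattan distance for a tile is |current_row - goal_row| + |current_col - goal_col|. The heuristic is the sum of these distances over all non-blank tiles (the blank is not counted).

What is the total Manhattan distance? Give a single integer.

Tile 2: at (0,0), goal (0,1), distance |0-0|+|0-1| = 1
Tile 10: at (0,1), goal (2,1), distance |0-2|+|1-1| = 2
Tile 6: at (0,2), goal (1,1), distance |0-1|+|2-1| = 2
Tile 1: at (0,3), goal (0,0), distance |0-0|+|3-0| = 3
Tile 14: at (1,0), goal (3,1), distance |1-3|+|0-1| = 3
Tile 3: at (1,1), goal (0,2), distance |1-0|+|1-2| = 2
Tile 8: at (1,2), goal (1,3), distance |1-1|+|2-3| = 1
Tile 11: at (1,3), goal (2,2), distance |1-2|+|3-2| = 2
Tile 7: at (2,0), goal (1,2), distance |2-1|+|0-2| = 3
Tile 5: at (2,1), goal (1,0), distance |2-1|+|1-0| = 2
Tile 15: at (2,3), goal (3,2), distance |2-3|+|3-2| = 2
Tile 9: at (3,0), goal (2,0), distance |3-2|+|0-0| = 1
Tile 12: at (3,1), goal (2,3), distance |3-2|+|1-3| = 3
Tile 13: at (3,2), goal (3,0), distance |3-3|+|2-0| = 2
Tile 4: at (3,3), goal (0,3), distance |3-0|+|3-3| = 3
Sum: 1 + 2 + 2 + 3 + 3 + 2 + 1 + 2 + 3 + 2 + 2 + 1 + 3 + 2 + 3 = 32

Answer: 32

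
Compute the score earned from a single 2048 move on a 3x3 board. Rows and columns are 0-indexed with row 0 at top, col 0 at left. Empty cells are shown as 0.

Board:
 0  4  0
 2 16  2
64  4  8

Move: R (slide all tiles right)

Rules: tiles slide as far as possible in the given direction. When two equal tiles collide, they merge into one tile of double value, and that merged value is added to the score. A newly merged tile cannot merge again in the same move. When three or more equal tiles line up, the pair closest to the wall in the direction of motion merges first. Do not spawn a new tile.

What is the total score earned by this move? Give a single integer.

Slide right:
row 0: [0, 4, 0] -> [0, 0, 4]  score +0 (running 0)
row 1: [2, 16, 2] -> [2, 16, 2]  score +0 (running 0)
row 2: [64, 4, 8] -> [64, 4, 8]  score +0 (running 0)
Board after move:
 0  0  4
 2 16  2
64  4  8

Answer: 0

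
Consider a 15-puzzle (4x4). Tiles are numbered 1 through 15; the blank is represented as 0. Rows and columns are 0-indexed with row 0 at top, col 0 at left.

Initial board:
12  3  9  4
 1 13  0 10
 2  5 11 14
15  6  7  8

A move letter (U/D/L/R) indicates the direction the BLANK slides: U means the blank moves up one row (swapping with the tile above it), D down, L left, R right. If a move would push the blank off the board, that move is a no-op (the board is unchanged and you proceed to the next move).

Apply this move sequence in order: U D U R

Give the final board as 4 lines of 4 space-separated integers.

After move 1 (U):
12  3  0  4
 1 13  9 10
 2  5 11 14
15  6  7  8

After move 2 (D):
12  3  9  4
 1 13  0 10
 2  5 11 14
15  6  7  8

After move 3 (U):
12  3  0  4
 1 13  9 10
 2  5 11 14
15  6  7  8

After move 4 (R):
12  3  4  0
 1 13  9 10
 2  5 11 14
15  6  7  8

Answer: 12  3  4  0
 1 13  9 10
 2  5 11 14
15  6  7  8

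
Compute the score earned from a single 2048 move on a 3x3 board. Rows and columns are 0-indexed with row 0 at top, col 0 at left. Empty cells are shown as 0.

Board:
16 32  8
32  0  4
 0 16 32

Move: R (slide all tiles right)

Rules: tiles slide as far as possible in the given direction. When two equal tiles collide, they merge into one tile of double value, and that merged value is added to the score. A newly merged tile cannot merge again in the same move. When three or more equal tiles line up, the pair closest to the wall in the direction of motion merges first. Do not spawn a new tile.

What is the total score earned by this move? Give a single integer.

Slide right:
row 0: [16, 32, 8] -> [16, 32, 8]  score +0 (running 0)
row 1: [32, 0, 4] -> [0, 32, 4]  score +0 (running 0)
row 2: [0, 16, 32] -> [0, 16, 32]  score +0 (running 0)
Board after move:
16 32  8
 0 32  4
 0 16 32

Answer: 0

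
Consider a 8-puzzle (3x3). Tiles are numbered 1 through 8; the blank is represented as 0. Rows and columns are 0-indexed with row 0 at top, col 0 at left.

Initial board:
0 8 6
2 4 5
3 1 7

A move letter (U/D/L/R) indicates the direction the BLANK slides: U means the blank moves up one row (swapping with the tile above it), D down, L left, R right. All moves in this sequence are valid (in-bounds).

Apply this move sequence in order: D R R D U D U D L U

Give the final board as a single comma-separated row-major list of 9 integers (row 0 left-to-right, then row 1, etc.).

After move 1 (D):
2 8 6
0 4 5
3 1 7

After move 2 (R):
2 8 6
4 0 5
3 1 7

After move 3 (R):
2 8 6
4 5 0
3 1 7

After move 4 (D):
2 8 6
4 5 7
3 1 0

After move 5 (U):
2 8 6
4 5 0
3 1 7

After move 6 (D):
2 8 6
4 5 7
3 1 0

After move 7 (U):
2 8 6
4 5 0
3 1 7

After move 8 (D):
2 8 6
4 5 7
3 1 0

After move 9 (L):
2 8 6
4 5 7
3 0 1

After move 10 (U):
2 8 6
4 0 7
3 5 1

Answer: 2, 8, 6, 4, 0, 7, 3, 5, 1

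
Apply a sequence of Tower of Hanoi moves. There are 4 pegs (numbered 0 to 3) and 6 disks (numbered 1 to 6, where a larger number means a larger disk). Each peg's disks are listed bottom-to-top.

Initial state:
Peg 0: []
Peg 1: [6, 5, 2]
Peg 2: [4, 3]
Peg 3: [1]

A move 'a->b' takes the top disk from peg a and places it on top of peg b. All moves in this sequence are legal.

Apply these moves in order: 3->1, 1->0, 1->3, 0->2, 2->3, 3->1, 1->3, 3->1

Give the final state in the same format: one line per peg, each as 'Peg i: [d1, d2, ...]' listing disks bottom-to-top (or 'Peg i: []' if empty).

After move 1 (3->1):
Peg 0: []
Peg 1: [6, 5, 2, 1]
Peg 2: [4, 3]
Peg 3: []

After move 2 (1->0):
Peg 0: [1]
Peg 1: [6, 5, 2]
Peg 2: [4, 3]
Peg 3: []

After move 3 (1->3):
Peg 0: [1]
Peg 1: [6, 5]
Peg 2: [4, 3]
Peg 3: [2]

After move 4 (0->2):
Peg 0: []
Peg 1: [6, 5]
Peg 2: [4, 3, 1]
Peg 3: [2]

After move 5 (2->3):
Peg 0: []
Peg 1: [6, 5]
Peg 2: [4, 3]
Peg 3: [2, 1]

After move 6 (3->1):
Peg 0: []
Peg 1: [6, 5, 1]
Peg 2: [4, 3]
Peg 3: [2]

After move 7 (1->3):
Peg 0: []
Peg 1: [6, 5]
Peg 2: [4, 3]
Peg 3: [2, 1]

After move 8 (3->1):
Peg 0: []
Peg 1: [6, 5, 1]
Peg 2: [4, 3]
Peg 3: [2]

Answer: Peg 0: []
Peg 1: [6, 5, 1]
Peg 2: [4, 3]
Peg 3: [2]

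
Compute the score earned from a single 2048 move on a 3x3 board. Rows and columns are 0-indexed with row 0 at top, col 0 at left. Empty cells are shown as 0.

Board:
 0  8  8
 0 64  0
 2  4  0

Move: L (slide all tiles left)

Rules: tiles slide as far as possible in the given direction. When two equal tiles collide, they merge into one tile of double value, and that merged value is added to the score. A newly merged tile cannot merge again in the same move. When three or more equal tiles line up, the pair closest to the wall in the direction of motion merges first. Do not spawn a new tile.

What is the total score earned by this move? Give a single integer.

Answer: 16

Derivation:
Slide left:
row 0: [0, 8, 8] -> [16, 0, 0]  score +16 (running 16)
row 1: [0, 64, 0] -> [64, 0, 0]  score +0 (running 16)
row 2: [2, 4, 0] -> [2, 4, 0]  score +0 (running 16)
Board after move:
16  0  0
64  0  0
 2  4  0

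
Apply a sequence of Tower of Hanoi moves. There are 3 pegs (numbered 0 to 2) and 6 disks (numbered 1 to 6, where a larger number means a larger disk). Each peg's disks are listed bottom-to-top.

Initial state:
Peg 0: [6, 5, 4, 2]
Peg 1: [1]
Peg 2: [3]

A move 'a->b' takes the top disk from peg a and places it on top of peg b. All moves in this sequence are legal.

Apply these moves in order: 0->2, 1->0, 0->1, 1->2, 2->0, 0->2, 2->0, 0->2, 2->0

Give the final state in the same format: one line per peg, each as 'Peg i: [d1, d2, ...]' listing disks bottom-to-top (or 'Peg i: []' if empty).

After move 1 (0->2):
Peg 0: [6, 5, 4]
Peg 1: [1]
Peg 2: [3, 2]

After move 2 (1->0):
Peg 0: [6, 5, 4, 1]
Peg 1: []
Peg 2: [3, 2]

After move 3 (0->1):
Peg 0: [6, 5, 4]
Peg 1: [1]
Peg 2: [3, 2]

After move 4 (1->2):
Peg 0: [6, 5, 4]
Peg 1: []
Peg 2: [3, 2, 1]

After move 5 (2->0):
Peg 0: [6, 5, 4, 1]
Peg 1: []
Peg 2: [3, 2]

After move 6 (0->2):
Peg 0: [6, 5, 4]
Peg 1: []
Peg 2: [3, 2, 1]

After move 7 (2->0):
Peg 0: [6, 5, 4, 1]
Peg 1: []
Peg 2: [3, 2]

After move 8 (0->2):
Peg 0: [6, 5, 4]
Peg 1: []
Peg 2: [3, 2, 1]

After move 9 (2->0):
Peg 0: [6, 5, 4, 1]
Peg 1: []
Peg 2: [3, 2]

Answer: Peg 0: [6, 5, 4, 1]
Peg 1: []
Peg 2: [3, 2]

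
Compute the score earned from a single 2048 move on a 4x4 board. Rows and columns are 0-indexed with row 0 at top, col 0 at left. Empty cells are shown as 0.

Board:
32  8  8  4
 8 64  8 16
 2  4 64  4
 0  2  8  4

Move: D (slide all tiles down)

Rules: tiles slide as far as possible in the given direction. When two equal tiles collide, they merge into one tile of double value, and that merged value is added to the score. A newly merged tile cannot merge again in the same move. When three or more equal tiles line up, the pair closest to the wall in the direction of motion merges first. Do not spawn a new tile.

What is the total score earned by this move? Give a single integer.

Answer: 24

Derivation:
Slide down:
col 0: [32, 8, 2, 0] -> [0, 32, 8, 2]  score +0 (running 0)
col 1: [8, 64, 4, 2] -> [8, 64, 4, 2]  score +0 (running 0)
col 2: [8, 8, 64, 8] -> [0, 16, 64, 8]  score +16 (running 16)
col 3: [4, 16, 4, 4] -> [0, 4, 16, 8]  score +8 (running 24)
Board after move:
 0  8  0  0
32 64 16  4
 8  4 64 16
 2  2  8  8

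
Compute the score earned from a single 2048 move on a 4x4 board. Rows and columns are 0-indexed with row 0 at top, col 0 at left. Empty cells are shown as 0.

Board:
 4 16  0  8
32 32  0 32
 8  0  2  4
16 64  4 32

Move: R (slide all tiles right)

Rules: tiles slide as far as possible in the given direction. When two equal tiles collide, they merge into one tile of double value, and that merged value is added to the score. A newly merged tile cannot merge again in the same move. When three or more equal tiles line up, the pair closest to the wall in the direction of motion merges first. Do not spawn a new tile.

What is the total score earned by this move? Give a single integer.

Answer: 64

Derivation:
Slide right:
row 0: [4, 16, 0, 8] -> [0, 4, 16, 8]  score +0 (running 0)
row 1: [32, 32, 0, 32] -> [0, 0, 32, 64]  score +64 (running 64)
row 2: [8, 0, 2, 4] -> [0, 8, 2, 4]  score +0 (running 64)
row 3: [16, 64, 4, 32] -> [16, 64, 4, 32]  score +0 (running 64)
Board after move:
 0  4 16  8
 0  0 32 64
 0  8  2  4
16 64  4 32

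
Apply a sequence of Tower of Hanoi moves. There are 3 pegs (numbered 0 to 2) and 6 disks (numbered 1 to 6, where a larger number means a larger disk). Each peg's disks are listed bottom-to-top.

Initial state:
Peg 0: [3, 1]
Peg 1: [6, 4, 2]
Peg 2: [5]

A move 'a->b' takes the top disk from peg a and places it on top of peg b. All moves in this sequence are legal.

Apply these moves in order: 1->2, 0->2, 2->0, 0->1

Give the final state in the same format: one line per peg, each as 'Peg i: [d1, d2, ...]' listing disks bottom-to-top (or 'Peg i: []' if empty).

Answer: Peg 0: [3]
Peg 1: [6, 4, 1]
Peg 2: [5, 2]

Derivation:
After move 1 (1->2):
Peg 0: [3, 1]
Peg 1: [6, 4]
Peg 2: [5, 2]

After move 2 (0->2):
Peg 0: [3]
Peg 1: [6, 4]
Peg 2: [5, 2, 1]

After move 3 (2->0):
Peg 0: [3, 1]
Peg 1: [6, 4]
Peg 2: [5, 2]

After move 4 (0->1):
Peg 0: [3]
Peg 1: [6, 4, 1]
Peg 2: [5, 2]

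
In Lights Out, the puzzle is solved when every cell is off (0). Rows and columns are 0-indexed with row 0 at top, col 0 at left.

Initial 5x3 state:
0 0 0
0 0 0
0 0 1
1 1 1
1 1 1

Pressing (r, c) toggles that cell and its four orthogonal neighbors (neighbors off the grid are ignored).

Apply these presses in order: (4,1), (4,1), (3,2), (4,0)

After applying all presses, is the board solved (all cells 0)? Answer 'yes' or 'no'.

Answer: yes

Derivation:
After press 1 at (4,1):
0 0 0
0 0 0
0 0 1
1 0 1
0 0 0

After press 2 at (4,1):
0 0 0
0 0 0
0 0 1
1 1 1
1 1 1

After press 3 at (3,2):
0 0 0
0 0 0
0 0 0
1 0 0
1 1 0

After press 4 at (4,0):
0 0 0
0 0 0
0 0 0
0 0 0
0 0 0

Lights still on: 0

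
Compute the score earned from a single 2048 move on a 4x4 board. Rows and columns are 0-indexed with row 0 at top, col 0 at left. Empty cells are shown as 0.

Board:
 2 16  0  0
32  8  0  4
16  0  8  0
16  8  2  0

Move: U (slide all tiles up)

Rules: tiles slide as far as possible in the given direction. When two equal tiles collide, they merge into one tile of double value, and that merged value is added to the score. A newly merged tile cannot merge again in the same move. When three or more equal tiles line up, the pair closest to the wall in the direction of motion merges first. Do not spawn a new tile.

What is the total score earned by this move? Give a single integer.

Answer: 48

Derivation:
Slide up:
col 0: [2, 32, 16, 16] -> [2, 32, 32, 0]  score +32 (running 32)
col 1: [16, 8, 0, 8] -> [16, 16, 0, 0]  score +16 (running 48)
col 2: [0, 0, 8, 2] -> [8, 2, 0, 0]  score +0 (running 48)
col 3: [0, 4, 0, 0] -> [4, 0, 0, 0]  score +0 (running 48)
Board after move:
 2 16  8  4
32 16  2  0
32  0  0  0
 0  0  0  0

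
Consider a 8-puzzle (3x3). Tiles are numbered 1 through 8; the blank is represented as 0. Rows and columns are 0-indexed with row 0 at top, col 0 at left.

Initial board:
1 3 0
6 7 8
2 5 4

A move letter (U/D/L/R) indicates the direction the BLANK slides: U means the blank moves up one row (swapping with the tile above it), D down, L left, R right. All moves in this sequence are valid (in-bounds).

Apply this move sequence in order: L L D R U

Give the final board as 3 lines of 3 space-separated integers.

After move 1 (L):
1 0 3
6 7 8
2 5 4

After move 2 (L):
0 1 3
6 7 8
2 5 4

After move 3 (D):
6 1 3
0 7 8
2 5 4

After move 4 (R):
6 1 3
7 0 8
2 5 4

After move 5 (U):
6 0 3
7 1 8
2 5 4

Answer: 6 0 3
7 1 8
2 5 4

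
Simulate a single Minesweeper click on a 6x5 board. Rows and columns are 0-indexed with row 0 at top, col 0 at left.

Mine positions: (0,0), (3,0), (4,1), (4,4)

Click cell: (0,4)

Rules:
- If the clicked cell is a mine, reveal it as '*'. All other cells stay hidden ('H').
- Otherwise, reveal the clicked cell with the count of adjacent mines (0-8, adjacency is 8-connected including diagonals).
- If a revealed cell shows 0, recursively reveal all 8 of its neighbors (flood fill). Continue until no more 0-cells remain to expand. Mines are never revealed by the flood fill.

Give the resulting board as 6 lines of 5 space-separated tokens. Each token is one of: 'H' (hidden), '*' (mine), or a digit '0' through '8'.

H 1 0 0 0
H 1 0 0 0
H 1 0 0 0
H 2 1 1 1
H H H H H
H H H H H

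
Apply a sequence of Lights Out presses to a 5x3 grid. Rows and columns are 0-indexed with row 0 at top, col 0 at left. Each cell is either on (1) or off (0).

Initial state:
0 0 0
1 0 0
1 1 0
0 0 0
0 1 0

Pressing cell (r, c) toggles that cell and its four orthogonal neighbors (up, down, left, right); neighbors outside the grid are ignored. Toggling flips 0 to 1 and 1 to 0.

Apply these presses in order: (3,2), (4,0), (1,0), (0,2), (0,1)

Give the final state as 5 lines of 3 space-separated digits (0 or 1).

Answer: 0 0 0
0 0 1
0 1 1
1 1 1
1 0 1

Derivation:
After press 1 at (3,2):
0 0 0
1 0 0
1 1 1
0 1 1
0 1 1

After press 2 at (4,0):
0 0 0
1 0 0
1 1 1
1 1 1
1 0 1

After press 3 at (1,0):
1 0 0
0 1 0
0 1 1
1 1 1
1 0 1

After press 4 at (0,2):
1 1 1
0 1 1
0 1 1
1 1 1
1 0 1

After press 5 at (0,1):
0 0 0
0 0 1
0 1 1
1 1 1
1 0 1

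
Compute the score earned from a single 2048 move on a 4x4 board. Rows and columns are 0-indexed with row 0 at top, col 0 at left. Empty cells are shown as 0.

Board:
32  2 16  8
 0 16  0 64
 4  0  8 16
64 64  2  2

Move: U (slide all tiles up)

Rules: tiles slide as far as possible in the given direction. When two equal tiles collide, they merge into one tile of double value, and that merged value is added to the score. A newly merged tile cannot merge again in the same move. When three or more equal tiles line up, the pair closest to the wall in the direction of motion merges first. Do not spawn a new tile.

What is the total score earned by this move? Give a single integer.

Answer: 0

Derivation:
Slide up:
col 0: [32, 0, 4, 64] -> [32, 4, 64, 0]  score +0 (running 0)
col 1: [2, 16, 0, 64] -> [2, 16, 64, 0]  score +0 (running 0)
col 2: [16, 0, 8, 2] -> [16, 8, 2, 0]  score +0 (running 0)
col 3: [8, 64, 16, 2] -> [8, 64, 16, 2]  score +0 (running 0)
Board after move:
32  2 16  8
 4 16  8 64
64 64  2 16
 0  0  0  2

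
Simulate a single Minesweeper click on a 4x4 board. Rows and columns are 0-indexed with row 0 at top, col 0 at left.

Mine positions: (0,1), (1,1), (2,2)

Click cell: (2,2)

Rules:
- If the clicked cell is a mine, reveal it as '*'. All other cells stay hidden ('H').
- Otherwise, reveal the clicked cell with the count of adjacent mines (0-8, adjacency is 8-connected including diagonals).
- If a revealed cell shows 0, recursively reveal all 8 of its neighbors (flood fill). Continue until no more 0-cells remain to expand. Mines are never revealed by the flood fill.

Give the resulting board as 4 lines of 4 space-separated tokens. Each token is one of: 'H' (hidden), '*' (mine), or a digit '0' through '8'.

H H H H
H H H H
H H * H
H H H H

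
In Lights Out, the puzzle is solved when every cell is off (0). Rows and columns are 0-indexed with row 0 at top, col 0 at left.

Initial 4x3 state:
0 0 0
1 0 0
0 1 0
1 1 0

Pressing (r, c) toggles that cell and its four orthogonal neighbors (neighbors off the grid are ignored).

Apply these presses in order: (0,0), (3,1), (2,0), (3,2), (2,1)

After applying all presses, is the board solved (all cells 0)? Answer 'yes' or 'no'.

After press 1 at (0,0):
1 1 0
0 0 0
0 1 0
1 1 0

After press 2 at (3,1):
1 1 0
0 0 0
0 0 0
0 0 1

After press 3 at (2,0):
1 1 0
1 0 0
1 1 0
1 0 1

After press 4 at (3,2):
1 1 0
1 0 0
1 1 1
1 1 0

After press 5 at (2,1):
1 1 0
1 1 0
0 0 0
1 0 0

Lights still on: 5

Answer: no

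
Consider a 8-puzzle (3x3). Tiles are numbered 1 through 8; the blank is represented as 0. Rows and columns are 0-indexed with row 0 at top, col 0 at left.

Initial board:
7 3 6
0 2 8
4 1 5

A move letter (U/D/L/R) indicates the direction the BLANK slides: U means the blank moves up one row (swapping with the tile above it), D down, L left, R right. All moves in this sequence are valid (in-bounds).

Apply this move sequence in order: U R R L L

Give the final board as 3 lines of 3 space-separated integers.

After move 1 (U):
0 3 6
7 2 8
4 1 5

After move 2 (R):
3 0 6
7 2 8
4 1 5

After move 3 (R):
3 6 0
7 2 8
4 1 5

After move 4 (L):
3 0 6
7 2 8
4 1 5

After move 5 (L):
0 3 6
7 2 8
4 1 5

Answer: 0 3 6
7 2 8
4 1 5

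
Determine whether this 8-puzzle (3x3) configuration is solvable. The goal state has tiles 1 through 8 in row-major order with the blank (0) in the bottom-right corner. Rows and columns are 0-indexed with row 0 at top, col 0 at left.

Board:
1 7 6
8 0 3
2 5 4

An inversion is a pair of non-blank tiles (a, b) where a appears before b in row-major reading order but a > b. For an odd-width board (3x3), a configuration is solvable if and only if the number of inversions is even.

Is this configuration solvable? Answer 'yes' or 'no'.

Inversions (pairs i<j in row-major order where tile[i] > tile[j] > 0): 15
15 is odd, so the puzzle is not solvable.

Answer: no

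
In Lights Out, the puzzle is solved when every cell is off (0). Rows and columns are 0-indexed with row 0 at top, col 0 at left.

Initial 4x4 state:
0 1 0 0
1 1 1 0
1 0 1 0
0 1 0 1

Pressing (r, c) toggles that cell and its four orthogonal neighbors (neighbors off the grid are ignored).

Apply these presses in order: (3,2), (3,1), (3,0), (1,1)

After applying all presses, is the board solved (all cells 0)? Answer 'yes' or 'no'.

Answer: yes

Derivation:
After press 1 at (3,2):
0 1 0 0
1 1 1 0
1 0 0 0
0 0 1 0

After press 2 at (3,1):
0 1 0 0
1 1 1 0
1 1 0 0
1 1 0 0

After press 3 at (3,0):
0 1 0 0
1 1 1 0
0 1 0 0
0 0 0 0

After press 4 at (1,1):
0 0 0 0
0 0 0 0
0 0 0 0
0 0 0 0

Lights still on: 0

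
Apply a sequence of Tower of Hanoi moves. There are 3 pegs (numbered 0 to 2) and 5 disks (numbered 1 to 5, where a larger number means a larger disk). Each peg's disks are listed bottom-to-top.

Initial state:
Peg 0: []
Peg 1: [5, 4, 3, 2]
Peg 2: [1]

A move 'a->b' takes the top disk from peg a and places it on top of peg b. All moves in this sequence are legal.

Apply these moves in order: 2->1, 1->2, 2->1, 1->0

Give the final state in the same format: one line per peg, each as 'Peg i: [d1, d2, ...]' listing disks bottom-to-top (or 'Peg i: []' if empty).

Answer: Peg 0: [1]
Peg 1: [5, 4, 3, 2]
Peg 2: []

Derivation:
After move 1 (2->1):
Peg 0: []
Peg 1: [5, 4, 3, 2, 1]
Peg 2: []

After move 2 (1->2):
Peg 0: []
Peg 1: [5, 4, 3, 2]
Peg 2: [1]

After move 3 (2->1):
Peg 0: []
Peg 1: [5, 4, 3, 2, 1]
Peg 2: []

After move 4 (1->0):
Peg 0: [1]
Peg 1: [5, 4, 3, 2]
Peg 2: []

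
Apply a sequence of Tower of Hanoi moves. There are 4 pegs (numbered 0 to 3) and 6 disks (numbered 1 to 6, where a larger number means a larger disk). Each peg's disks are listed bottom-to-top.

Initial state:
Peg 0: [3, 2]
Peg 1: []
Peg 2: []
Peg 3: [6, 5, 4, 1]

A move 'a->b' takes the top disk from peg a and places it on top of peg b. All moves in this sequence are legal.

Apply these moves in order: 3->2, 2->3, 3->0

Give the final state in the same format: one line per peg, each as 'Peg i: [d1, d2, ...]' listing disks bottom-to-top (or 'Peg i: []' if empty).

After move 1 (3->2):
Peg 0: [3, 2]
Peg 1: []
Peg 2: [1]
Peg 3: [6, 5, 4]

After move 2 (2->3):
Peg 0: [3, 2]
Peg 1: []
Peg 2: []
Peg 3: [6, 5, 4, 1]

After move 3 (3->0):
Peg 0: [3, 2, 1]
Peg 1: []
Peg 2: []
Peg 3: [6, 5, 4]

Answer: Peg 0: [3, 2, 1]
Peg 1: []
Peg 2: []
Peg 3: [6, 5, 4]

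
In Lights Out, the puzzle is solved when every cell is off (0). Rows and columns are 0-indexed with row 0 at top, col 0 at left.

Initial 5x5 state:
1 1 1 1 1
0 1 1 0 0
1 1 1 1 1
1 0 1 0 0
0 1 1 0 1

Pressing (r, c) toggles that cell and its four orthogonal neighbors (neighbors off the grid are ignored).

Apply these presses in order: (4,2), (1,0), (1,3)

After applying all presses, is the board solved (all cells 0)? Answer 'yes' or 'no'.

After press 1 at (4,2):
1 1 1 1 1
0 1 1 0 0
1 1 1 1 1
1 0 0 0 0
0 0 0 1 1

After press 2 at (1,0):
0 1 1 1 1
1 0 1 0 0
0 1 1 1 1
1 0 0 0 0
0 0 0 1 1

After press 3 at (1,3):
0 1 1 0 1
1 0 0 1 1
0 1 1 0 1
1 0 0 0 0
0 0 0 1 1

Lights still on: 12

Answer: no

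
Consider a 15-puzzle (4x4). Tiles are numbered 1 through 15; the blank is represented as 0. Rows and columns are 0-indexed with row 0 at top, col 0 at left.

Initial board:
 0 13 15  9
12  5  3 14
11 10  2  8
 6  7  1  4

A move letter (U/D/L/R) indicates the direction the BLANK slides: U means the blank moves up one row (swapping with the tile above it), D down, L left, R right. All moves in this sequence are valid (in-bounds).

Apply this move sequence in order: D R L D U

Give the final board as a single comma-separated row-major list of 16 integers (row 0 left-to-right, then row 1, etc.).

Answer: 12, 13, 15, 9, 0, 5, 3, 14, 11, 10, 2, 8, 6, 7, 1, 4

Derivation:
After move 1 (D):
12 13 15  9
 0  5  3 14
11 10  2  8
 6  7  1  4

After move 2 (R):
12 13 15  9
 5  0  3 14
11 10  2  8
 6  7  1  4

After move 3 (L):
12 13 15  9
 0  5  3 14
11 10  2  8
 6  7  1  4

After move 4 (D):
12 13 15  9
11  5  3 14
 0 10  2  8
 6  7  1  4

After move 5 (U):
12 13 15  9
 0  5  3 14
11 10  2  8
 6  7  1  4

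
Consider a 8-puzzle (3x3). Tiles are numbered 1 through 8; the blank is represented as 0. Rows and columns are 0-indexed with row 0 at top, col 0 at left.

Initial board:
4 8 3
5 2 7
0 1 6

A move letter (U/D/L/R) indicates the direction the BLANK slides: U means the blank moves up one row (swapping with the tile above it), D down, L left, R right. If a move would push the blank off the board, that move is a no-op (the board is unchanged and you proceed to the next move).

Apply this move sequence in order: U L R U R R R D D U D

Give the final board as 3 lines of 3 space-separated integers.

After move 1 (U):
4 8 3
0 2 7
5 1 6

After move 2 (L):
4 8 3
0 2 7
5 1 6

After move 3 (R):
4 8 3
2 0 7
5 1 6

After move 4 (U):
4 0 3
2 8 7
5 1 6

After move 5 (R):
4 3 0
2 8 7
5 1 6

After move 6 (R):
4 3 0
2 8 7
5 1 6

After move 7 (R):
4 3 0
2 8 7
5 1 6

After move 8 (D):
4 3 7
2 8 0
5 1 6

After move 9 (D):
4 3 7
2 8 6
5 1 0

After move 10 (U):
4 3 7
2 8 0
5 1 6

After move 11 (D):
4 3 7
2 8 6
5 1 0

Answer: 4 3 7
2 8 6
5 1 0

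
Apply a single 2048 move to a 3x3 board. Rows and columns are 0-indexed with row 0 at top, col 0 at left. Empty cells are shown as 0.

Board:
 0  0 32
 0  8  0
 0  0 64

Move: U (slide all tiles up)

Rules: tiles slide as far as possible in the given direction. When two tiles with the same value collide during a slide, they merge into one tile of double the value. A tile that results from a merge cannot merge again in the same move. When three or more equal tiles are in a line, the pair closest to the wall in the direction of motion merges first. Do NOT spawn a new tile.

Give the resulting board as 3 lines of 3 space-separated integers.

Answer:  0  8 32
 0  0 64
 0  0  0

Derivation:
Slide up:
col 0: [0, 0, 0] -> [0, 0, 0]
col 1: [0, 8, 0] -> [8, 0, 0]
col 2: [32, 0, 64] -> [32, 64, 0]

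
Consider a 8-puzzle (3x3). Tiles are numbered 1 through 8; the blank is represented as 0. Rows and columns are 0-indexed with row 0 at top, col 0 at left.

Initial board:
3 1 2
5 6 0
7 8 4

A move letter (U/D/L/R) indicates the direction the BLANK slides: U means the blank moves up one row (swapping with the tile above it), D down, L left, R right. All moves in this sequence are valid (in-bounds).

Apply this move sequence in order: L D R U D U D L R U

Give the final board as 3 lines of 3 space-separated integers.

After move 1 (L):
3 1 2
5 0 6
7 8 4

After move 2 (D):
3 1 2
5 8 6
7 0 4

After move 3 (R):
3 1 2
5 8 6
7 4 0

After move 4 (U):
3 1 2
5 8 0
7 4 6

After move 5 (D):
3 1 2
5 8 6
7 4 0

After move 6 (U):
3 1 2
5 8 0
7 4 6

After move 7 (D):
3 1 2
5 8 6
7 4 0

After move 8 (L):
3 1 2
5 8 6
7 0 4

After move 9 (R):
3 1 2
5 8 6
7 4 0

After move 10 (U):
3 1 2
5 8 0
7 4 6

Answer: 3 1 2
5 8 0
7 4 6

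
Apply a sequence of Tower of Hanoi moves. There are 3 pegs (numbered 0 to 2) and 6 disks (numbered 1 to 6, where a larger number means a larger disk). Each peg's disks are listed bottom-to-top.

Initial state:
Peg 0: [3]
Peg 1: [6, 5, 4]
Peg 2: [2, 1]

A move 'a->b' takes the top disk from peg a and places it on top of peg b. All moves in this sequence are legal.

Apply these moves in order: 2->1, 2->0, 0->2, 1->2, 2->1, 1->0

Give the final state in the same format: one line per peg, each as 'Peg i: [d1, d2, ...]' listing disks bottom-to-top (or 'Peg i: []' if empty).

After move 1 (2->1):
Peg 0: [3]
Peg 1: [6, 5, 4, 1]
Peg 2: [2]

After move 2 (2->0):
Peg 0: [3, 2]
Peg 1: [6, 5, 4, 1]
Peg 2: []

After move 3 (0->2):
Peg 0: [3]
Peg 1: [6, 5, 4, 1]
Peg 2: [2]

After move 4 (1->2):
Peg 0: [3]
Peg 1: [6, 5, 4]
Peg 2: [2, 1]

After move 5 (2->1):
Peg 0: [3]
Peg 1: [6, 5, 4, 1]
Peg 2: [2]

After move 6 (1->0):
Peg 0: [3, 1]
Peg 1: [6, 5, 4]
Peg 2: [2]

Answer: Peg 0: [3, 1]
Peg 1: [6, 5, 4]
Peg 2: [2]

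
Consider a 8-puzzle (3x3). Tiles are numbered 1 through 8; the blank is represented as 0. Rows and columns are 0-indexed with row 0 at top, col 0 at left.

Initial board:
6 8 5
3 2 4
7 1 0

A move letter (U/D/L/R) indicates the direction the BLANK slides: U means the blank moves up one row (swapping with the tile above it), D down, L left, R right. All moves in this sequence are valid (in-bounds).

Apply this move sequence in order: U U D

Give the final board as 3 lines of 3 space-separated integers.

After move 1 (U):
6 8 5
3 2 0
7 1 4

After move 2 (U):
6 8 0
3 2 5
7 1 4

After move 3 (D):
6 8 5
3 2 0
7 1 4

Answer: 6 8 5
3 2 0
7 1 4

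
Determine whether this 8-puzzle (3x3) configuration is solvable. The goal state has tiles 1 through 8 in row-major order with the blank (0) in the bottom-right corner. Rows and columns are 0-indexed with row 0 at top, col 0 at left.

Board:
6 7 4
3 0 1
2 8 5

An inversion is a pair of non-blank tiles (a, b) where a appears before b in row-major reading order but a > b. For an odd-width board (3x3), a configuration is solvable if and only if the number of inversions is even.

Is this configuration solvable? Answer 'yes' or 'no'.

Inversions (pairs i<j in row-major order where tile[i] > tile[j] > 0): 16
16 is even, so the puzzle is solvable.

Answer: yes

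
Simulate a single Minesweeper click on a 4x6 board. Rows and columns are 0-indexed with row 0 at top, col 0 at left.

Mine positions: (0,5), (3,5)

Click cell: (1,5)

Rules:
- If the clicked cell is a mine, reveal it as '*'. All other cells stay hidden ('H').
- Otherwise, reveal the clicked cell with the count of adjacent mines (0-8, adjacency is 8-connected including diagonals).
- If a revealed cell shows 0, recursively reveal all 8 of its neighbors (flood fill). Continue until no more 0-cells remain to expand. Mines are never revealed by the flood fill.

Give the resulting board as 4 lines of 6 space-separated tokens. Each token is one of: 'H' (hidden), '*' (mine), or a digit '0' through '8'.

H H H H H H
H H H H H 1
H H H H H H
H H H H H H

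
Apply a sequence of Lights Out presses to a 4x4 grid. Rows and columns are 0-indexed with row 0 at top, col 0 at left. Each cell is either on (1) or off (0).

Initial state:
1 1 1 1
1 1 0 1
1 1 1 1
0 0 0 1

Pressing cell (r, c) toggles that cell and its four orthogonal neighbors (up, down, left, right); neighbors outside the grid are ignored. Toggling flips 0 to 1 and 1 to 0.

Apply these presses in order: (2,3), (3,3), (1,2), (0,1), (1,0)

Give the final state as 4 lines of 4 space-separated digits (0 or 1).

Answer: 1 0 1 1
0 0 1 1
0 1 1 1
0 0 1 1

Derivation:
After press 1 at (2,3):
1 1 1 1
1 1 0 0
1 1 0 0
0 0 0 0

After press 2 at (3,3):
1 1 1 1
1 1 0 0
1 1 0 1
0 0 1 1

After press 3 at (1,2):
1 1 0 1
1 0 1 1
1 1 1 1
0 0 1 1

After press 4 at (0,1):
0 0 1 1
1 1 1 1
1 1 1 1
0 0 1 1

After press 5 at (1,0):
1 0 1 1
0 0 1 1
0 1 1 1
0 0 1 1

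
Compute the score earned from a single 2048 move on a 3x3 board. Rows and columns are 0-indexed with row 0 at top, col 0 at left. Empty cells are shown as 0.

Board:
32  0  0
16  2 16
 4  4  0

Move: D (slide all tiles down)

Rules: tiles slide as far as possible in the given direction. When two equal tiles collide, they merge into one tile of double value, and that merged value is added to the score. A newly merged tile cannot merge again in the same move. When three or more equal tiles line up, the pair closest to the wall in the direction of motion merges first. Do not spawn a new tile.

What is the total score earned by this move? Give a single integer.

Slide down:
col 0: [32, 16, 4] -> [32, 16, 4]  score +0 (running 0)
col 1: [0, 2, 4] -> [0, 2, 4]  score +0 (running 0)
col 2: [0, 16, 0] -> [0, 0, 16]  score +0 (running 0)
Board after move:
32  0  0
16  2  0
 4  4 16

Answer: 0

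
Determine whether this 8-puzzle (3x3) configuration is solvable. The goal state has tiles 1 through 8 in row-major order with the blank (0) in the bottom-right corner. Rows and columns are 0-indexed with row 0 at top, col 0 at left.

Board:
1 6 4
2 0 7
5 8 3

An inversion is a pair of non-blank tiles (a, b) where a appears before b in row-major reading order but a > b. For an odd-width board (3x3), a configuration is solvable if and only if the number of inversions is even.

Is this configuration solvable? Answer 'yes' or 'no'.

Inversions (pairs i<j in row-major order where tile[i] > tile[j] > 0): 10
10 is even, so the puzzle is solvable.

Answer: yes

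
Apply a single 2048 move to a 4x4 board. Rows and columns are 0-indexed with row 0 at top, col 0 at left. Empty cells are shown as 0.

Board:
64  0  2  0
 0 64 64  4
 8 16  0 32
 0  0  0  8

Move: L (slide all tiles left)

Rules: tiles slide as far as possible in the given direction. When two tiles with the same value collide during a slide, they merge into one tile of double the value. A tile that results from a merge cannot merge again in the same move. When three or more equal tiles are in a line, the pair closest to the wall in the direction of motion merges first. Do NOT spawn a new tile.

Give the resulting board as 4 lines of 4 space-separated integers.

Slide left:
row 0: [64, 0, 2, 0] -> [64, 2, 0, 0]
row 1: [0, 64, 64, 4] -> [128, 4, 0, 0]
row 2: [8, 16, 0, 32] -> [8, 16, 32, 0]
row 3: [0, 0, 0, 8] -> [8, 0, 0, 0]

Answer:  64   2   0   0
128   4   0   0
  8  16  32   0
  8   0   0   0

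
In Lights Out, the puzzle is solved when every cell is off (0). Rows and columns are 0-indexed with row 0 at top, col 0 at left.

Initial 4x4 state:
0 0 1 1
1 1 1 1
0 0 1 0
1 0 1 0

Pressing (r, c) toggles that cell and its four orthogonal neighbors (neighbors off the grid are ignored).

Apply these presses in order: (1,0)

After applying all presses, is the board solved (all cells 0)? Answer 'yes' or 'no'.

Answer: no

Derivation:
After press 1 at (1,0):
1 0 1 1
0 0 1 1
1 0 1 0
1 0 1 0

Lights still on: 9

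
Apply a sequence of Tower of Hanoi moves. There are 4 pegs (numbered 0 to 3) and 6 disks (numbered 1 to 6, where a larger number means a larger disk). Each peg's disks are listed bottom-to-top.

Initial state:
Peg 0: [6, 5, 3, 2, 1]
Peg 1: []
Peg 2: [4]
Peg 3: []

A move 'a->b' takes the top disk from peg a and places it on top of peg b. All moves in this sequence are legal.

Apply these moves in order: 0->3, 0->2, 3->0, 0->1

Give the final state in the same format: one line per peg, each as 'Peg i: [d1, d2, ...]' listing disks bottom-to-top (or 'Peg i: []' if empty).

After move 1 (0->3):
Peg 0: [6, 5, 3, 2]
Peg 1: []
Peg 2: [4]
Peg 3: [1]

After move 2 (0->2):
Peg 0: [6, 5, 3]
Peg 1: []
Peg 2: [4, 2]
Peg 3: [1]

After move 3 (3->0):
Peg 0: [6, 5, 3, 1]
Peg 1: []
Peg 2: [4, 2]
Peg 3: []

After move 4 (0->1):
Peg 0: [6, 5, 3]
Peg 1: [1]
Peg 2: [4, 2]
Peg 3: []

Answer: Peg 0: [6, 5, 3]
Peg 1: [1]
Peg 2: [4, 2]
Peg 3: []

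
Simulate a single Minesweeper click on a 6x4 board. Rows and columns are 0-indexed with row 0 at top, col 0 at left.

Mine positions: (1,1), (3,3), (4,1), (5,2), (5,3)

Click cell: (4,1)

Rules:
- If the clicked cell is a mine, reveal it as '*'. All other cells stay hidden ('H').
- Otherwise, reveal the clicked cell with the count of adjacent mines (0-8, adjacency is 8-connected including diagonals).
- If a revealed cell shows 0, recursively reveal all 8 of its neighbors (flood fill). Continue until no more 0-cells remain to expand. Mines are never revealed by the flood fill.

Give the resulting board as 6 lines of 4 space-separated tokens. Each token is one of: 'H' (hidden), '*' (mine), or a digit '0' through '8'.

H H H H
H H H H
H H H H
H H H H
H * H H
H H H H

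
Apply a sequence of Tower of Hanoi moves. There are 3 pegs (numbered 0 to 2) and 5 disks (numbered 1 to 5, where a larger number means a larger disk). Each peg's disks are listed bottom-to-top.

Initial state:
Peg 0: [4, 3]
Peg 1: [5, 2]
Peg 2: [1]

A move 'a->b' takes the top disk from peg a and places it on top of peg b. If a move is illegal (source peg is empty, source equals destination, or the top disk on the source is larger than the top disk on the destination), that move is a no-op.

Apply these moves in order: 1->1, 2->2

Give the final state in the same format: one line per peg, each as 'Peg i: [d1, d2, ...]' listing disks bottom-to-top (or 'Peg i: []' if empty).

After move 1 (1->1):
Peg 0: [4, 3]
Peg 1: [5, 2]
Peg 2: [1]

After move 2 (2->2):
Peg 0: [4, 3]
Peg 1: [5, 2]
Peg 2: [1]

Answer: Peg 0: [4, 3]
Peg 1: [5, 2]
Peg 2: [1]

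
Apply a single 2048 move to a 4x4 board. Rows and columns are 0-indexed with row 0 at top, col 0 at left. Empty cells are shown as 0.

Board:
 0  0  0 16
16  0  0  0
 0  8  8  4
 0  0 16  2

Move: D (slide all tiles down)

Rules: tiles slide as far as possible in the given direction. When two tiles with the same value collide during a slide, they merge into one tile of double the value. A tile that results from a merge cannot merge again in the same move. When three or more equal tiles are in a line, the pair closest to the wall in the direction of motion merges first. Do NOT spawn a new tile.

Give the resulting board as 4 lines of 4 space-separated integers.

Answer:  0  0  0  0
 0  0  0 16
 0  0  8  4
16  8 16  2

Derivation:
Slide down:
col 0: [0, 16, 0, 0] -> [0, 0, 0, 16]
col 1: [0, 0, 8, 0] -> [0, 0, 0, 8]
col 2: [0, 0, 8, 16] -> [0, 0, 8, 16]
col 3: [16, 0, 4, 2] -> [0, 16, 4, 2]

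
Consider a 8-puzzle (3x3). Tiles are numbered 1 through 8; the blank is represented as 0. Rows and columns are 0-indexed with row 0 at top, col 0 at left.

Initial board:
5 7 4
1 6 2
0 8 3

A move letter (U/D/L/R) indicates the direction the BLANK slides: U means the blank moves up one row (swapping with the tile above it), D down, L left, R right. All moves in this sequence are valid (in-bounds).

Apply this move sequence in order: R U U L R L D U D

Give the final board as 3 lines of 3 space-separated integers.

Answer: 1 5 4
0 7 2
8 6 3

Derivation:
After move 1 (R):
5 7 4
1 6 2
8 0 3

After move 2 (U):
5 7 4
1 0 2
8 6 3

After move 3 (U):
5 0 4
1 7 2
8 6 3

After move 4 (L):
0 5 4
1 7 2
8 6 3

After move 5 (R):
5 0 4
1 7 2
8 6 3

After move 6 (L):
0 5 4
1 7 2
8 6 3

After move 7 (D):
1 5 4
0 7 2
8 6 3

After move 8 (U):
0 5 4
1 7 2
8 6 3

After move 9 (D):
1 5 4
0 7 2
8 6 3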